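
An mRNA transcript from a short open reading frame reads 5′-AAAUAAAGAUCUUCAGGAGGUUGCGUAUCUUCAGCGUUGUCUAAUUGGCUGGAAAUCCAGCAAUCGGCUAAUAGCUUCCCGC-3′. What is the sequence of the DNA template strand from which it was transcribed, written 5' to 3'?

5'-GCGGGAAGCTATTAGCCGATTGCTGGATTTCCAGCCAATTAGACAACGCTGAAGATACGCAACCTCCTGAAGATCTTTATTT-3'

Replace U with T to get the coding DNA strand: AAATAAAGATCTTCAGGAGGTTGCGTATCTTCAGCGTTGTCTAATTGGCTGGAAATCCAGCAATCGGCTAATAGCTTCCCGC. The template strand is its reverse complement (complement TTTATTTCTAGAAGTCCTCCAACGCATAGAAGTCGCAACAGATTAACCGACCTTTAGGTCGTTAGCCGATTATCGAAGGGCG, then reverse).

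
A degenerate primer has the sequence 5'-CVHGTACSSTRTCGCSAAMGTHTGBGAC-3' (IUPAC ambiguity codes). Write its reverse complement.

Standard pairs A↔T, G↔C; ambiguity codes pair R↔Y, M↔K, S↔S, B↔V, H↔D. Complement (GBDCATGSSAYAGCGSTTKCADACVCTG), then reverse for 5'→3'.

5'-GTCVCADACKTTSGCGAYASSGTACDBG-3'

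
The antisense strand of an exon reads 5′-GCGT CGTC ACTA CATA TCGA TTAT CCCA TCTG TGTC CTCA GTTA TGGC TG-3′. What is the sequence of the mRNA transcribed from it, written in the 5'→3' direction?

The mRNA has the sequence of the coding strand (reverse complement of the template) with T→U. Reverse complement of GCGTCGTCACTACATATCGATTATCCCATCTGTGTCCTCAGTTATGGCTG is CAGCCATAACTGAGGACACAGATGGGATAATCGATATGTAGTGACGACGC; then T→U.

5'-CAGCCAUAACUGAGGACACAGAUGGGAUAAUCGAUAUGUAGUGACGACGC-3'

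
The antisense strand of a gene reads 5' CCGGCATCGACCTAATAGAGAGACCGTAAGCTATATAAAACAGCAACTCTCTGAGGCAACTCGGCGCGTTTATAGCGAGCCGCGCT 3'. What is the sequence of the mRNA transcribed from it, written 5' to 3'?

The mRNA has the sequence of the coding strand (reverse complement of the template) with T→U. Reverse complement of CCGGCATCGACCTAATAGAGAGACCGTAAGCTATATAAAACAGCAACTCTCTGAGGCAACTCGGCGCGTTTATAGCGAGCCGCGCT is AGCGCGGCTCGCTATAAACGCGCCGAGTTGCCTCAGAGAGTTGCTGTTTTATATAGCTTACGGTCTCTCTATTAGGTCGATGCCGG; then T→U.

5'-AGCGCGGCUCGCUAUAAACGCGCCGAGUUGCCUCAGAGAGUUGCUGUUUUAUAUAGCUUACGGUCUCUCUAUUAGGUCGAUGCCGG-3'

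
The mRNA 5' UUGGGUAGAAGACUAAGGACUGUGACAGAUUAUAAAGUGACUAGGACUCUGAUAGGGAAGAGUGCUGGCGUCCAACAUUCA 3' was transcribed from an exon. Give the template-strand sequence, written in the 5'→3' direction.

5′-TGAATGTTGGACGCCAGCACTCTTCCCTATCAGAGTCCTAGTCACTTTATAATCTGTCACAGTCCTTAGTCTTCTACCCAA-3′

Replace U with T to get the coding DNA strand: TTGGGTAGAAGACTAAGGACTGTGACAGATTATAAAGTGACTAGGACTCTGATAGGGAAGAGTGCTGGCGTCCAACATTCA. The template strand is its reverse complement (complement AACCCATCTTCTGATTCCTGACACTGTCTAATATTTCACTGATCCTGAGACTATCCCTTCTCACGACCGCAGGTTGTAAGT, then reverse).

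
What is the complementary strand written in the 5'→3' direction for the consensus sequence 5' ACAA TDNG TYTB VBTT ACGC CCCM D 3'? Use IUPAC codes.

Standard pairs A↔T, G↔C; ambiguity codes pair Y↔R, M↔K, B↔V, D↔H, N↔N. Complement (TGTTAHNCARAVBVAATGCGGGGKH), then reverse for 5'→3'.

5'-HKGGGGCGTAAVBVARACNHATTGT-3'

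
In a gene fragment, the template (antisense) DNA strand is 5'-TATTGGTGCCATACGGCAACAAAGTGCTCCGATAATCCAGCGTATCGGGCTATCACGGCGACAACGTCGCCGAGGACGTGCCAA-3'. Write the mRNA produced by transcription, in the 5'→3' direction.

5'-UUGGCACGUCCUCGGCGACGUUGUCGCCGUGAUAGCCCGAUACGCUGGAUUAUCGGAGCACUUUGUUGCCGUAUGGCACCAAUA-3'

The mRNA has the sequence of the coding strand (reverse complement of the template) with T→U. Reverse complement of TATTGGTGCCATACGGCAACAAAGTGCTCCGATAATCCAGCGTATCGGGCTATCACGGCGACAACGTCGCCGAGGACGTGCCAA is TTGGCACGTCCTCGGCGACGTTGTCGCCGTGATAGCCCGATACGCTGGATTATCGGAGCACTTTGTTGCCGTATGGCACCAATA; then T→U.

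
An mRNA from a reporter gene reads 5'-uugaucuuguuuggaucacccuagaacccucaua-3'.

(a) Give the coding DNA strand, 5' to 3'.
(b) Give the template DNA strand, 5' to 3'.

(a) The coding strand matches the mRNA with U→T.
(b) The template strand is the reverse complement of the coding strand.

(a) 5'-TTGATCTTGTTTGGATCACCCTAGAACCCTCATA-3'
(b) 5′-TATGAGGGTTCTAGGGTGATCCAAACAAGATCAA-3′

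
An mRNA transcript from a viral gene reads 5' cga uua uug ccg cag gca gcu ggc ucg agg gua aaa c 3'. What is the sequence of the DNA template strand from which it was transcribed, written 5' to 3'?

5'-GTTTTACCCTCGAGCCAGCTGCCTGCGGCAATAATCG-3'

Replace U with T to get the coding DNA strand: CGATTATTGCCGCAGGCAGCTGGCTCGAGGGTAAAAC. The template strand is its reverse complement (complement GCTAATAACGGCGTCCGTCGACCGAGCTCCCATTTTG, then reverse).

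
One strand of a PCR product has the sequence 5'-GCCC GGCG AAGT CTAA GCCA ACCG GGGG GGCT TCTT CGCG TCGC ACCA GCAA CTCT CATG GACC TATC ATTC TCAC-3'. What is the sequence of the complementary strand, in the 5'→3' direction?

The complement of GCCCGGCGAAGTCTAAGCCAACCGGGGGGGCTTCTTCGCGTCGCACCAGCAACTCTCATGGACCTATCATTCTCAC is CGGGCCGCTTCAGATTCGGTTGGCCCCCCCGAAGAAGCGCAGCGTGGTCGTTGAGAGTACCTGGATAGTAAGAGTG (A↔T, G↔C). DNA strands are antiparallel, so the complementary strand runs 3'→5'; reversing gives the 5'→3' form.

5'-GTGAGAATGATAGGTCCATGAGAGTTGCTGGTGCGACGCGAAGAAGCCCCCCCGGTTGGCTTAGACTTCGCCGGGC-3'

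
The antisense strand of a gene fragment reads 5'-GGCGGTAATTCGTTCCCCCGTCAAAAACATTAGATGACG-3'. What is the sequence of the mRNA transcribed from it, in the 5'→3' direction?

RNA polymerase reads the template 3'→5' and synthesizes mRNA 5'→3' by base-pairing (A→U, T→A, G↔C). The complement of the template is CCGCCATTAAGCAAGGGGGCAGTTTTTGTAATCTACTGC; antiparallel, so 5'→3' the coding strand is CGTCATCTAATGTTTTTGACGGGGGAACGAATTACCGCC. Replace T with U for the mRNA.

5'-CGUCAUCUAAUGUUUUUGACGGGGGAACGAAUUACCGCC-3'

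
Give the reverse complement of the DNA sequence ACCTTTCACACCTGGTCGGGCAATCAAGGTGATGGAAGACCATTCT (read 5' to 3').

Reading the sequence 3'→5' and pairing each base (A↔T, G↔C) gives the reverse complement directly.

5'-AGAATGGTCTTCCATCACCTTGATTGCCCGACCAGGTGTGAAAGGT-3'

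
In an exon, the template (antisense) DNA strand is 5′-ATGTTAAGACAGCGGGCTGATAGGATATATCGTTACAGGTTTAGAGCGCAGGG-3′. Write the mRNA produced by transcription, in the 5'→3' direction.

5'-CCCUGCGCUCUAAACCUGUAACGAUAUAUCCUAUCAGCCCGCUGUCUUAACAU-3'

RNA polymerase reads the template 3'→5' and synthesizes mRNA 5'→3' by base-pairing (A→U, T→A, G↔C). The complement of the template is TACAATTCTGTCGCCCGACTATCCTATATAGCAATGTCCAAATCTCGCGTCCC; antiparallel, so 5'→3' the coding strand is CCCTGCGCTCTAAACCTGTAACGATATATCCTATCAGCCCGCTGTCTTAACAT. Replace T with U for the mRNA.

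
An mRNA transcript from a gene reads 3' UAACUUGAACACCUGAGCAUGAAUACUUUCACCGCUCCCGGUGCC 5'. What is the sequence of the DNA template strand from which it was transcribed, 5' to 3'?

Written 5'→3' the mRNA is CCGUGGCCCUCGCCACUUUCAUAAGUACGAGUCCACAAGUUCAAU, so the coding DNA strand is CCGTGGCCCTCGCCACTTTCATAAGTACGAGTCCACAAGTTCAAT. The template is its reverse complement.

5'-ATTGAACTTGTGGACTCGTACTTATGAAAGTGGCGAGGGCCACGG-3'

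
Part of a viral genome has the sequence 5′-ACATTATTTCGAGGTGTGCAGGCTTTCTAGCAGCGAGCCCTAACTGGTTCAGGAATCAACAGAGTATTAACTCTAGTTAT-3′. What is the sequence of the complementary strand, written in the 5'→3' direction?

5'-ATAACTAGAGTTAATACTCTGTTGATTCCTGAACCAGTTAGGGCTCGCTGCTAGAAAGCCTGCACACCTCGAAATAATGT-3'

The complement of ACATTATTTCGAGGTGTGCAGGCTTTCTAGCAGCGAGCCCTAACTGGTTCAGGAATCAACAGAGTATTAACTCTAGTTAT is TGTAATAAAGCTCCACACGTCCGAAAGATCGTCGCTCGGGATTGACCAAGTCCTTAGTTGTCTCATAATTGAGATCAATA (A↔T, G↔C). DNA strands are antiparallel, so the complementary strand runs 3'→5'; reversing gives the 5'→3' form.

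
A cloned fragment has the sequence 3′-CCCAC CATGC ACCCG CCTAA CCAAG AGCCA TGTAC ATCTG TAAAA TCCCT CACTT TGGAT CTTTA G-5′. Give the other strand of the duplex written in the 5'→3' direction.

5'-GGGTGGTACGTGGGCGGATTGGTTCTCGGTACATGTAGACATTTTAGGGAGTGAAACCTAGAAATC-3'

The strand is given 3'→5', so its complement runs 5'→3' in the same left-to-right order: pair each base A↔T, G↔C.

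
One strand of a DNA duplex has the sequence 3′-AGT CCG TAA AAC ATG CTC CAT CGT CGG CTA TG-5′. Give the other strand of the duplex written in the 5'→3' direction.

5'-TCAGGCATTTTGTACGAGGTAGCAGCCGATAC-3'

The strand is given 3'→5', so its complement runs 5'→3' in the same left-to-right order: pair each base A↔T, G↔C.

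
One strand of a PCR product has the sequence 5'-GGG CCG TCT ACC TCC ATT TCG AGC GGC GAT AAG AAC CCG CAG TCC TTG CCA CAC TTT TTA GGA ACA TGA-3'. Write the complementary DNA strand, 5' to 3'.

Pairing A↔T and G↔C gives CCCGGCAGATGGAGGTAAAGCTCGCCGCTATTCTTGGGCGTCAGGAACGGTGTGAAAAATCCTTGTACT, running 3'→5'. Reverse for the 5'→3' convention.

5′-TCATGTTCCTAAAAAGTGTGGCAAGGACTGCGGGTTCTTATCGCCGCTCGAAATGGAGGTAGACGGCCC-3′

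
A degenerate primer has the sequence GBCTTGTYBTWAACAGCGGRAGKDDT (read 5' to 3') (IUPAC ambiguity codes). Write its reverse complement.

Standard pairs A↔T, G↔C; ambiguity codes pair R↔Y, K↔M, W↔W, B↔V, D↔H. Complement (CVGAACARVAWTTGTCGCCYTCMHHA), then reverse for 5'→3'.

5'-AHHMCTYCCGCTGTTWAVRACAAGVC-3'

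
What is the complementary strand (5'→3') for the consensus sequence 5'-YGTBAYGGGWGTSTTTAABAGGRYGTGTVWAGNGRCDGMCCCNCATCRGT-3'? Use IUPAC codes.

Standard pairs A↔T, G↔C; ambiguity codes pair R↔Y, M↔K, W↔W, S↔S, B↔V, D↔H, N↔N. Complement (RCAVTRCCCWCASAAATTVTCCYRCACABWTCNCYGHCKGGGNGTAGYCA), then reverse for 5'→3'.

5'-ACYGATGNGGGKCHGYCNCTWBACACRYCCTVTTAAASACWCCCRTVACR-3'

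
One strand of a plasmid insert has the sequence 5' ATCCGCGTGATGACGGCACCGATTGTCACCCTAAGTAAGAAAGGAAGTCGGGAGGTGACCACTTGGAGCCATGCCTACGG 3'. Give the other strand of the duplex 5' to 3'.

The complement of ATCCGCGTGATGACGGCACCGATTGTCACCCTAAGTAAGAAAGGAAGTCGGGAGGTGACCACTTGGAGCCATGCCTACGG is TAGGCGCACTACTGCCGTGGCTAACAGTGGGATTCATTCTTTCCTTCAGCCCTCCACTGGTGAACCTCGGTACGGATGCC (A↔T, G↔C). DNA strands are antiparallel, so the complementary strand runs 3'→5'; reversing gives the 5'→3' form.

5'-CCGTAGGCATGGCTCCAAGTGGTCACCTCCCGACTTCCTTTCTTACTTAGGGTGACAATCGGTGCCGTCATCACGCGGAT-3'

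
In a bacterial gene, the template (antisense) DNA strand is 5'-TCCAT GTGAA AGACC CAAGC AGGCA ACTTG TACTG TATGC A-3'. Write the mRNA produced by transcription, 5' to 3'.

The mRNA has the sequence of the coding strand (reverse complement of the template) with T→U. Reverse complement of TCCATGTGAAAGACCCAAGCAGGCAACTTGTACTGTATGCA is TGCATACAGTACAAGTTGCCTGCTTGGGTCTTTCACATGGA; then T→U.

5'-UGCAUACAGUACAAGUUGCCUGCUUGGGUCUUUCACAUGGA-3'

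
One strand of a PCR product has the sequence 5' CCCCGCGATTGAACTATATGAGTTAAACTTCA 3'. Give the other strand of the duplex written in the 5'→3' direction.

5'-TGAAGTTTAACTCATATAGTTCAATCGCGGGG-3'

Pairing A↔T and G↔C gives GGGGCGCTAACTTGATATACTCAATTTGAAGT, running 3'→5'. Reverse for the 5'→3' convention.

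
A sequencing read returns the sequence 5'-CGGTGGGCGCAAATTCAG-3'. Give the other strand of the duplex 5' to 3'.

The complement of CGGTGGGCGCAAATTCAG is GCCACCCGCGTTTAAGTC (A↔T, G↔C). DNA strands are antiparallel, so the complementary strand runs 3'→5'; reversing gives the 5'→3' form.

5'-CTGAATTTGCGCCCACCG-3'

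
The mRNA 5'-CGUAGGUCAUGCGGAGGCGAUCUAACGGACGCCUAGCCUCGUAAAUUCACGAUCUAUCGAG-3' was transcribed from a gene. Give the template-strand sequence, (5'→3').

Replace U with T to get the coding DNA strand: CGTAGGTCATGCGGAGGCGATCTAACGGACGCCTAGCCTCGTAAATTCACGATCTATCGAG. The template strand is its reverse complement (complement GCATCCAGTACGCCTCCGCTAGATTGCCTGCGGATCGGAGCATTTAAGTGCTAGATAGCTC, then reverse).

5'-CTCGATAGATCGTGAATTTACGAGGCTAGGCGTCCGTTAGATCGCCTCCGCATGACCTACG-3'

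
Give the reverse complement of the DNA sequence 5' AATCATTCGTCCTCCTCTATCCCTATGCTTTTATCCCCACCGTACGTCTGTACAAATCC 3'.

Complement each base (A↔T, G↔C): TTAGTAAGCAGGAGGAGATAGGGATACGAAAATAGGGGTGGCATGCAGACATGTTTAGG. Then reverse.

5'-GGATTTGTACAGACGTACGGTGGGGATAAAAGCATAGGGATAGAGGAGGACGAATGATT-3'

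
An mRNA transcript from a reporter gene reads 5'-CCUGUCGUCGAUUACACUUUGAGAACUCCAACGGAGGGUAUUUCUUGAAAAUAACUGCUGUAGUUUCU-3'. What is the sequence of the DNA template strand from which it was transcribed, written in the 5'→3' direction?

5'-AGAAACTACAGCAGTTATTTTCAAGAAATACCCTCCGTTGGAGTTCTCAAAGTGTAATCGACGACAGG-3'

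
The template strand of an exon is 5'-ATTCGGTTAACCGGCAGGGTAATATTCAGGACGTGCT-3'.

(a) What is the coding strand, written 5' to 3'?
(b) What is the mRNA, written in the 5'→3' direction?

(a) The coding strand is the reverse complement of the template: complement TAAGCCAATTGGCCGTCCCATTATAAGTCCTGCACGA, then reverse.
(b) mRNA has the coding-strand sequence with T→U.

(a) 5'-AGCACGTCCTGAATATTACCCTGCCGGTTAACCGAAT-3'
(b) 5'-AGCACGUCCUGAAUAUUACCCUGCCGGUUAACCGAAU-3'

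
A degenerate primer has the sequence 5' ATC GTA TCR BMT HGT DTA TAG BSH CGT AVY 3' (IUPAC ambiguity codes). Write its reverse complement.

5'-RBTACGDSVCTATAHACDAKVYGATACGAT-3'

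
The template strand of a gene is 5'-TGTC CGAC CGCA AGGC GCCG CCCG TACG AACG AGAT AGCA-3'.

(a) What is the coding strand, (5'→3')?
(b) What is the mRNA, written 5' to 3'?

(a) 5′-TGCTATCTCGTTCGTACGGGCGGCGCCTTGCGGTCGGACA-3′
(b) 5'-UGCUAUCUCGUUCGUACGGGCGGCGCCUUGCGGUCGGACA-3'

(a) The coding strand is the reverse complement of the template: complement ACAGGCTGGCGTTCCGCGGCGGGCATGCTTGCTCTATCGT, then reverse.
(b) mRNA has the coding-strand sequence with T→U.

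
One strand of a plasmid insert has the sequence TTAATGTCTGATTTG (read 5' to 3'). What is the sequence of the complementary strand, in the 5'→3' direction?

5′-CAAATCAGACATTAA-3′

The complement of TTAATGTCTGATTTG is AATTACAGACTAAAC (A↔T, G↔C). DNA strands are antiparallel, so the complementary strand runs 3'→5'; reversing gives the 5'→3' form.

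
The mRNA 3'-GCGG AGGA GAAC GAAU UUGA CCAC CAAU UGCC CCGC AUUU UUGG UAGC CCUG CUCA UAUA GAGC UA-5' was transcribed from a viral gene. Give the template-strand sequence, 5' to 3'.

5'-CGCCTCCTCTTGCTTAAACTGGTGGTTAACGGGGCGTAAAAACCATCGGGACGAGTATATCTCGAT-3'

Written 5'→3' the mRNA is AUCGAGAUAUACUCGUCCCGAUGGUUUUUACGCCCCGUUAACCACCAGUUUAAGCAAGAGGAGGCG, so the coding DNA strand is ATCGAGATATACTCGTCCCGATGGTTTTTACGCCCCGTTAACCACCAGTTTAAGCAAGAGGAGGCG. The template is its reverse complement.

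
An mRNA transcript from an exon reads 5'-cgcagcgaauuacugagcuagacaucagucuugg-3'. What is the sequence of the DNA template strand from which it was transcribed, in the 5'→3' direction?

5′-CCAAGACTGATGTCTAGCTCAGTAATTCGCTGCG-3′

Replace U with T to get the coding DNA strand: CGCAGCGAATTACTGAGCTAGACATCAGTCTTGG. The template strand is its reverse complement (complement GCGTCGCTTAATGACTCGATCTGTAGTCAGAACC, then reverse).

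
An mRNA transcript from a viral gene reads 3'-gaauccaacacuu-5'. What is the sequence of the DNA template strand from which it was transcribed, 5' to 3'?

Written 5'→3' the mRNA is UUCACAACCUAAG, so the coding DNA strand is TTCACAACCTAAG. The template is its reverse complement.

5′-CTTAGGTTGTGAA-3′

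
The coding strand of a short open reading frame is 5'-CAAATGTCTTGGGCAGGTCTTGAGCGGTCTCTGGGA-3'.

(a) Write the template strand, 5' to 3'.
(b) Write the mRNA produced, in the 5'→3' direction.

(a) The template strand is the reverse complement of the coding strand: complement GTTTACAGAACCCGTCCAGAACTCGCCAGAGACCCT, then reverse.
(b) mRNA matches the coding strand with T→U.

(a) 5'-TCCCAGAGACCGCTCAAGACCTGCCCAAGACATTTG-3'
(b) 5'-CAAAUGUCUUGGGCAGGUCUUGAGCGGUCUCUGGGA-3'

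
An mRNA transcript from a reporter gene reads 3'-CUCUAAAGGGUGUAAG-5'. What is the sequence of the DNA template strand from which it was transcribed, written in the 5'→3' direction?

Written 5'→3' the mRNA is GAAUGUGGGAAAUCUC, so the coding DNA strand is GAATGTGGGAAATCTC. The template is its reverse complement.

5'-GAGATTTCCCACATTC-3'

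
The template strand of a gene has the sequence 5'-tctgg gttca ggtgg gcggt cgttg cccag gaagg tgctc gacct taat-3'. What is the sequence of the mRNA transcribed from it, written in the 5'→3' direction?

RNA polymerase reads the template 3'→5' and synthesizes mRNA 5'→3' by base-pairing (A→U, T→A, G↔C). The complement of the template is AGACCCAAGTCCACCCGCCAGCAACGGGTCCTTCCACGAGCTGGAATTA; antiparallel, so 5'→3' the coding strand is ATTAAGGTCGAGCACCTTCCTGGGCAACGACCGCCCACCTGAACCCAGA. Replace T with U for the mRNA.

5'-AUUAAGGUCGAGCACCUUCCUGGGCAACGACCGCCCACCUGAACCCAGA-3'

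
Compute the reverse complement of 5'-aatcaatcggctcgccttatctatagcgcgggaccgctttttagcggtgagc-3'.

5'-GCTCACCGCTAAAAAGCGGTCCCGCGCTATAGATAAGGCGAGCCGATTGATT-3'

Reading the sequence 3'→5' and pairing each base (A↔T, G↔C) gives the reverse complement directly.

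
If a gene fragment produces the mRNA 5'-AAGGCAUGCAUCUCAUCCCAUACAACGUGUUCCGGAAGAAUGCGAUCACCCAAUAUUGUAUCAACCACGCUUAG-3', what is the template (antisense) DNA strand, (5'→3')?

5'-CTAAGCGTGGTTGATACAATATTGGGTGATCGCATTCTTCCGGAACACGTTGTATGGGATGAGATGCATGCCTT-3'

Replace U with T to get the coding DNA strand: AAGGCATGCATCTCATCCCATACAACGTGTTCCGGAAGAATGCGATCACCCAATATTGTATCAACCACGCTTAG. The template strand is its reverse complement (complement TTCCGTACGTAGAGTAGGGTATGTTGCACAAGGCCTTCTTACGCTAGTGGGTTATAACATAGTTGGTGCGAATC, then reverse).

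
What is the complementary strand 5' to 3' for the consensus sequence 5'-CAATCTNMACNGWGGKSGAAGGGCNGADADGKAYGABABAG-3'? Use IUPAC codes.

Standard pairs A↔T, G↔C; ambiguity codes pair Y↔R, M↔K, W↔W, S↔S, B↔V, D↔H, N↔N. Complement (GTTAGANKTGNCWCCMSCTTCCCGNCTHTHCMTRCTVTVTC), then reverse for 5'→3'.

5′-CTVTVTCRTMCHTHTCNGCCCTTCSMCCWCNGTKNAGATTG-3′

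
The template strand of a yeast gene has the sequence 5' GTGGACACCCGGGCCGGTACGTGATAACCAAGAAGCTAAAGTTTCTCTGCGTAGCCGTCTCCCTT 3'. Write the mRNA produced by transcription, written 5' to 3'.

RNA polymerase reads the template 3'→5' and synthesizes mRNA 5'→3' by base-pairing (A→U, T→A, G↔C). The complement of the template is CACCTGTGGGCCCGGCCATGCACTATTGGTTCTTCGATTTCAAAGAGACGCATCGGCAGAGGGAA; antiparallel, so 5'→3' the coding strand is AAGGGAGACGGCTACGCAGAGAAACTTTAGCTTCTTGGTTATCACGTACCGGCCCGGGTGTCCAC. Replace T with U for the mRNA.

5'-AAGGGAGACGGCUACGCAGAGAAACUUUAGCUUCUUGGUUAUCACGUACCGGCCCGGGUGUCCAC-3'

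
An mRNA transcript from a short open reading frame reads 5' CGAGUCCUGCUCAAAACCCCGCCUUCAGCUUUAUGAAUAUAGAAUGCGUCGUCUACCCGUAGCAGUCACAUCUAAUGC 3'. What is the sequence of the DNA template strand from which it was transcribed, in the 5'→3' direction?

5'-GCATTAGATGTGACTGCTACGGGTAGACGACGCATTCTATATTCATAAAGCTGAAGGCGGGGTTTTGAGCAGGACTCG-3'

Replace U with T to get the coding DNA strand: CGAGTCCTGCTCAAAACCCCGCCTTCAGCTTTATGAATATAGAATGCGTCGTCTACCCGTAGCAGTCACATCTAATGC. The template strand is its reverse complement (complement GCTCAGGACGAGTTTTGGGGCGGAAGTCGAAATACTTATATCTTACGCAGCAGATGGGCATCGTCAGTGTAGATTACG, then reverse).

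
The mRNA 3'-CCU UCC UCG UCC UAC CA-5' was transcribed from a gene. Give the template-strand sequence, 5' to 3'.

Written 5'→3' the mRNA is ACCAUCCUGCUCCUUCC, so the coding DNA strand is ACCATCCTGCTCCTTCC. The template is its reverse complement.

5′-GGAAGGAGCAGGATGGT-3′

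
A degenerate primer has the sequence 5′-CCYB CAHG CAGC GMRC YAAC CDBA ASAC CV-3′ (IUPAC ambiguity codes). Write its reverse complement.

5′-BGGTSTTVHGGTTRGYKCGCTGCDTGVRGG-3′

Standard pairs A↔T, G↔C; ambiguity codes pair R↔Y, M↔K, S↔S, B↔V, D↔H. Complement (GGRVGTDCGTCGCKYGRTTGGHVTTSTGGB), then reverse for 5'→3'.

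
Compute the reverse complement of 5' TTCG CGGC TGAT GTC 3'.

Reading the sequence 3'→5' and pairing each base (A↔T, G↔C) gives the reverse complement directly.

5'-GACATCAGCCGCGAA-3'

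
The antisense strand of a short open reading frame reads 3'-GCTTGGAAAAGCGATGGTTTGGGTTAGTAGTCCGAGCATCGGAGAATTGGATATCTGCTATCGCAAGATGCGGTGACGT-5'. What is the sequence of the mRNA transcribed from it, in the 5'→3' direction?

5'-CGAACCUUUUCGCUACCAAACCCAAUCAUCAGGCUCGUAGCCUCUUAACCUAUAGACGAUAGCGUUCUACGCCACUGCA-3'

Reading the template 3'→5' as shown, RNA polymerase pairs each base (A→U, T→A, G↔C) to build mRNA 5'→3' directly.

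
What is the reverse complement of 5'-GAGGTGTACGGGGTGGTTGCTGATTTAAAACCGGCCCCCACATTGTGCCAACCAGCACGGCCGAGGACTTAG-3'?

Reading the sequence 3'→5' and pairing each base (A↔T, G↔C) gives the reverse complement directly.

5'-CTAAGTCCTCGGCCGTGCTGGTTGGCACAATGTGGGGGCCGGTTTTAAATCAGCAACCACCCCGTACACCTC-3'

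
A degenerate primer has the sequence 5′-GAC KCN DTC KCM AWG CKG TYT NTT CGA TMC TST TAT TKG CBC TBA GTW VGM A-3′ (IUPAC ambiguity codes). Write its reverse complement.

Standard pairs A↔T, G↔C; ambiguity codes pair Y↔R, M↔K, W↔W, S↔S, B↔V, D↔H, N↔N. Complement (CTGMGNHAGMGKTWCGMCARANAAGCTAKGASAATAAMCGVGAVTCAWBCKT), then reverse for 5'→3'.

5′-TKCBWACTVAGVGCMAATAASAGKATCGAANARACMGCWTKGMGAHNGMGTC-3′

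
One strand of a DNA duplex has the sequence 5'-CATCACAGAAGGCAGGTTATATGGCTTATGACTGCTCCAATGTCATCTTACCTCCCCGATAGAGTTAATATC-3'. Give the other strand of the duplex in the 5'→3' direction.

5'-GATATTAACTCTATCGGGGAGGTAAGATGACATTGGAGCAGTCATAAGCCATATAACCTGCCTTCTGTGATG-3'

Pairing A↔T and G↔C gives GTAGTGTCTTCCGTCCAATATACCGAATACTGACGAGGTTACAGTAGAATGGAGGGGCTATCTCAATTATAG, running 3'→5'. Reverse for the 5'→3' convention.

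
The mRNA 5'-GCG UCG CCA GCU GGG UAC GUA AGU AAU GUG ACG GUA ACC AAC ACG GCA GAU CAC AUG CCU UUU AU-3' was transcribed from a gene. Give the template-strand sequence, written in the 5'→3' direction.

Replace U with T to get the coding DNA strand: GCGTCGCCAGCTGGGTACGTAAGTAATGTGACGGTAACCAACACGGCAGATCACATGCCTTTTAT. The template strand is its reverse complement (complement CGCAGCGGTCGACCCATGCATTCATTACACTGCCATTGGTTGTGCCGTCTAGTGTACGGAAAATA, then reverse).

5'-ATAAAAGGCATGTGATCTGCCGTGTTGGTTACCGTCACATTACTTACGTACCCAGCTGGCGACGC-3'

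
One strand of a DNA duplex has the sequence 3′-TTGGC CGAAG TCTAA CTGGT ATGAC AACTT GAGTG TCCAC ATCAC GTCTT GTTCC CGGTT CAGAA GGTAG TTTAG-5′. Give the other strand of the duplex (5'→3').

5′-AACCGGCTTCAGATTGACCATACTGTTGAACTCACAGGTGTAGTGCAGAACAAGGGCCAAGTCTTCCATCAAATC-3′

The strand is given 3'→5', so its complement runs 5'→3' in the same left-to-right order: pair each base A↔T, G↔C.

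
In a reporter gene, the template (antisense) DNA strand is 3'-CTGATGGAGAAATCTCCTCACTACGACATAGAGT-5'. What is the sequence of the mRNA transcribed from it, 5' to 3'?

5'-GACUACCUCUUUAGAGGAGUGAUGCUGUAUCUCA-3'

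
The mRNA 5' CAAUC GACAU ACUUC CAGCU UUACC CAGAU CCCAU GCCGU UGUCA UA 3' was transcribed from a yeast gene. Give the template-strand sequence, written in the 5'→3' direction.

Replace U with T to get the coding DNA strand: CAATCGACATACTTCCAGCTTTACCCAGATCCCATGCCGTTGTCATA. The template strand is its reverse complement (complement GTTAGCTGTATGAAGGTCGAAATGGGTCTAGGGTACGGCAACAGTAT, then reverse).

5'-TATGACAACGGCATGGGATCTGGGTAAAGCTGGAAGTATGTCGATTG-3'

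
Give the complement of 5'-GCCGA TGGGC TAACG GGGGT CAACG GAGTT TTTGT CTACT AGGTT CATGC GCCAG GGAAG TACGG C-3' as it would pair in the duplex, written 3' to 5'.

Base-pairing A↔T, G↔C gives the complement. The complementary strand is antiparallel, so paired with a 5'→3' strand it runs 3'→5'.

3'-CGGCTACCCGATTGCCCCCAGTTGCCTCAAAAACAGATGATCCAAGTACGCGGTCCCTTCATGCCG-5'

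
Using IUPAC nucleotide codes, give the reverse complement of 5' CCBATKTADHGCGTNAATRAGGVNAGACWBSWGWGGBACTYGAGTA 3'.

5'-TACTCRAGTVCCWCWSVWGTCTNBCCTYATTNACGCDHTAMATVGG-3'

Standard pairs A↔T, G↔C; ambiguity codes pair R↔Y, K↔M, W↔W, S↔S, B↔V, D↔H, N↔N. Complement (GGVTAMATHDCGCANTTAYTCCBNTCTGWVSWCWCCVTGARCTCAT), then reverse for 5'→3'.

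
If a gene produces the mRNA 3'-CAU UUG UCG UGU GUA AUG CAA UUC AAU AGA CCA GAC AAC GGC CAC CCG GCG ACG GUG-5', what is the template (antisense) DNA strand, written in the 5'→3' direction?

Written 5'→3' the mRNA is GUGGCAGCGGCCCACCGGCAACAGACCAGAUAACUUAACGUAAUGUGUGCUGUUUAC, so the coding DNA strand is GTGGCAGCGGCCCACCGGCAACAGACCAGATAACTTAACGTAATGTGTGCTGTTTAC. The template is its reverse complement.

5′-GTAAACAGCACACATTACGTTAAGTTATCTGGTCTGTTGCCGGTGGGCCGCTGCCAC-3′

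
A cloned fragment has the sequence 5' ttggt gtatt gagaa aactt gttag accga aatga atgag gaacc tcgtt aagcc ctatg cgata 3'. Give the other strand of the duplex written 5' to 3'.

5'-TATCGCATAGGGCTTAACGAGGTTCCTCATTCATTTCGGTCTAACAAGTTTTCTCAATACACCAA-3'

Pairing A↔T and G↔C gives AACCACATAACTCTTTTGAACAATCTGGCTTTACTTACTCCTTGGAGCAATTCGGGATACGCTAT, running 3'→5'. Reverse for the 5'→3' convention.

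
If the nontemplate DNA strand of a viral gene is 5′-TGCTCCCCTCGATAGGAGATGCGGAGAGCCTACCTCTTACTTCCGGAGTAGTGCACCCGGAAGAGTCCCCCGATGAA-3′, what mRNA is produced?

5′-UGCUCCCCUCGAUAGGAGAUGCGGAGAGCCUACCUCUUACUUCCGGAGUAGUGCACCCGGAAGAGUCCCCCGAUGAA-3′

mRNA has the coding-strand sequence with U in place of T.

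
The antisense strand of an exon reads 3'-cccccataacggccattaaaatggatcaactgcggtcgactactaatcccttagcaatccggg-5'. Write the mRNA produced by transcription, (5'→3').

5'-GGGGGUAUUGCCGGUAAUUUUACCUAGUUGACGCCAGCUGAUGAUUAGGGAAUCGUUAGGCCC-3'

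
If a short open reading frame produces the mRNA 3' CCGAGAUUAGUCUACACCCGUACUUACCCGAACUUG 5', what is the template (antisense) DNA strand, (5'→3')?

5'-GGCTCTAATCAGATGTGGGCATGAATGGGCTTGAAC-3'

Written 5'→3' the mRNA is GUUCAAGCCCAUUCAUGCCCACAUCUGAUUAGAGCC, so the coding DNA strand is GTTCAAGCCCATTCATGCCCACATCTGATTAGAGCC. The template is its reverse complement.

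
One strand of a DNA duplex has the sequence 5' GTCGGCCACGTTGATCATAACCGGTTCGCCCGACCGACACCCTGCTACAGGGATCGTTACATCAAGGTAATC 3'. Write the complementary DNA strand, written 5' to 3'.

5′-GATTACCTTGATGTAACGATCCCTGTAGCAGGGTGTCGGTCGGGCGAACCGGTTATGATCAACGTGGCCGAC-3′

Pairing A↔T and G↔C gives CAGCCGGTGCAACTAGTATTGGCCAAGCGGGCTGGCTGTGGGACGATGTCCCTAGCAATGTAGTTCCATTAG, running 3'→5'. Reverse for the 5'→3' convention.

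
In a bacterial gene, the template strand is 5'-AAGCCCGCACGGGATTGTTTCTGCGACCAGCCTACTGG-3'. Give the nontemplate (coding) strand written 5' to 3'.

5'-CCAGTAGGCTGGTCGCAGAAACAATCCCGTGCGGGCTT-3'

The coding strand is complementary and antiparallel to the template: take the complement (A↔T, G↔C) and reverse.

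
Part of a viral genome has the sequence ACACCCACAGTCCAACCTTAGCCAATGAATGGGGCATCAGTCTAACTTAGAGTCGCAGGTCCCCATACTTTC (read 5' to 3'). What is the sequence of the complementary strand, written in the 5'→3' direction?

The complement of ACACCCACAGTCCAACCTTAGCCAATGAATGGGGCATCAGTCTAACTTAGAGTCGCAGGTCCCCATACTTTC is TGTGGGTGTCAGGTTGGAATCGGTTACTTACCCCGTAGTCAGATTGAATCTCAGCGTCCAGGGGTATGAAAG (A↔T, G↔C). DNA strands are antiparallel, so the complementary strand runs 3'→5'; reversing gives the 5'→3' form.

5'-GAAAGTATGGGGACCTGCGACTCTAAGTTAGACTGATGCCCCATTCATTGGCTAAGGTTGGACTGTGGGTGT-3'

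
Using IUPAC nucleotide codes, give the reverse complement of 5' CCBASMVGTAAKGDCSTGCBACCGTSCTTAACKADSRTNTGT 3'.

Standard pairs A↔T, G↔C; ambiguity codes pair R↔Y, M↔K, S↔S, B↔V, D↔H, N↔N. Complement (GGVTSKBCATTMCHGSACGVTGGCASGAATTGMTHSYANACA), then reverse for 5'→3'.

5'-ACANAYSHTMGTTAAGSACGGTVGCASGHCMTTACBKSTVGG-3'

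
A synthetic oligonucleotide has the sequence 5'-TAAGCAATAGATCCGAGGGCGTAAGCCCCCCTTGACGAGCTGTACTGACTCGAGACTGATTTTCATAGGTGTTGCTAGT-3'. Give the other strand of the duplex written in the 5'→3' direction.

The complement of TAAGCAATAGATCCGAGGGCGTAAGCCCCCCTTGACGAGCTGTACTGACTCGAGACTGATTTTCATAGGTGTTGCTAGT is ATTCGTTATCTAGGCTCCCGCATTCGGGGGGAACTGCTCGACATGACTGAGCTCTGACTAAAAGTATCCACAACGATCA (A↔T, G↔C). DNA strands are antiparallel, so the complementary strand runs 3'→5'; reversing gives the 5'→3' form.

5'-ACTAGCAACACCTATGAAAATCAGTCTCGAGTCAGTACAGCTCGTCAAGGGGGGCTTACGCCCTCGGATCTATTGCTTA-3'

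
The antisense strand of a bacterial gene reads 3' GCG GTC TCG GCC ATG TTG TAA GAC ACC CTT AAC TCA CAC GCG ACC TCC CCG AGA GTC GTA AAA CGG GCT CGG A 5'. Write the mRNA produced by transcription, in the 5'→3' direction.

5'-CGCCAGAGCCGGUACAACAUUCUGUGGGAAUUGAGUGUGCGCUGGAGGGGCUCUCAGCAUUUUGCCCGAGCCU-3'

Reading the template 3'→5' as shown, RNA polymerase pairs each base (A→U, T→A, G↔C) to build mRNA 5'→3' directly.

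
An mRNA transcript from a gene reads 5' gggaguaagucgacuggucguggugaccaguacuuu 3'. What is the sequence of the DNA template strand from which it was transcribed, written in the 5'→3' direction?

5'-AAAGTACTGGTCACCACGACCAGTCGACTTACTCCC-3'

Replace U with T to get the coding DNA strand: GGGAGTAAGTCGACTGGTCGTGGTGACCAGTACTTT. The template strand is its reverse complement (complement CCCTCATTCAGCTGACCAGCACCACTGGTCATGAAA, then reverse).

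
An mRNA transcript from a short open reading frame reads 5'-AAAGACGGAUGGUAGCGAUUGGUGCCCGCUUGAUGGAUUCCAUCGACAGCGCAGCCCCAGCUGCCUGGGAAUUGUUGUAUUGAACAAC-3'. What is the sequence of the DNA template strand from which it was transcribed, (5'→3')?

Replace U with T to get the coding DNA strand: AAAGACGGATGGTAGCGATTGGTGCCCGCTTGATGGATTCCATCGACAGCGCAGCCCCAGCTGCCTGGGAATTGTTGTATTGAACAAC. The template strand is its reverse complement (complement TTTCTGCCTACCATCGCTAACCACGGGCGAACTACCTAAGGTAGCTGTCGCGTCGGGGTCGACGGACCCTTAACAACATAACTTGTTG, then reverse).

5'-GTTGTTCAATACAACAATTCCCAGGCAGCTGGGGCTGCGCTGTCGATGGAATCCATCAAGCGGGCACCAATCGCTACCATCCGTCTTT-3'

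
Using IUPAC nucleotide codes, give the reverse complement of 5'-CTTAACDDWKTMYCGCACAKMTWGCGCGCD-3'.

Standard pairs A↔T, G↔C; ambiguity codes pair Y↔R, M↔K, W↔W, D↔H. Complement (GAATTGHHWMAKRGCGTGTMKAWCGCGCGH), then reverse for 5'→3'.

5'-HGCGCGCWAKMTGTGCGRKAMWHHGTTAAG-3'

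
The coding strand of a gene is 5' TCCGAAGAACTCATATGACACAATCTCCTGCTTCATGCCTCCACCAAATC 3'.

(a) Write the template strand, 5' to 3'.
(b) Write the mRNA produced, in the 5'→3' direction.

(a) The template strand is the reverse complement of the coding strand: complement AGGCTTCTTGAGTATACTGTGTTAGAGGACGAAGTACGGAGGTGGTTTAG, then reverse.
(b) mRNA matches the coding strand with T→U.

(a) 5′-GATTTGGTGGAGGCATGAAGCAGGAGATTGTGTCATATGAGTTCTTCGGA-3′
(b) 5'-UCCGAAGAACUCAUAUGACACAAUCUCCUGCUUCAUGCCUCCACCAAAUC-3'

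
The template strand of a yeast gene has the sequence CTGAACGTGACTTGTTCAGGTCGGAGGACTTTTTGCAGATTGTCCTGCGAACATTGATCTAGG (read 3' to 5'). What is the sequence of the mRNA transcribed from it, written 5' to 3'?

5′-GACUUGCACUGAACAAGUCCAGCCUCCUGAAAAACGUCUAACAGGACGCUUGUAACUAGAUCC-3′

Reading the template 3'→5' as shown, RNA polymerase pairs each base (A→U, T→A, G↔C) to build mRNA 5'→3' directly.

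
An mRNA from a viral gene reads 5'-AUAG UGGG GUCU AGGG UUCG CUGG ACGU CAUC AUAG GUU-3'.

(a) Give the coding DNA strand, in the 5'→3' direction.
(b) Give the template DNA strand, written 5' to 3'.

(a) 5'-ATAGTGGGGTCTAGGGTTCGCTGGACGTCATCATAGGTT-3'
(b) 5'-AACCTATGATGACGTCCAGCGAACCCTAGACCCCACTAT-3'

(a) The coding strand matches the mRNA with U→T.
(b) The template strand is the reverse complement of the coding strand.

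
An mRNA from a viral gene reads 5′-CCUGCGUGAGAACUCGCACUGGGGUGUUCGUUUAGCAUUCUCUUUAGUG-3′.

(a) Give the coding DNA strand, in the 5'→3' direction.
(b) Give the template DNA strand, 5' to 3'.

(a) 5'-CCTGCGTGAGAACTCGCACTGGGGTGTTCGTTTAGCATTCTCTTTAGTG-3'
(b) 5'-CACTAAAGAGAATGCTAAACGAACACCCCAGTGCGAGTTCTCACGCAGG-3'

(a) The coding strand matches the mRNA with U→T.
(b) The template strand is the reverse complement of the coding strand.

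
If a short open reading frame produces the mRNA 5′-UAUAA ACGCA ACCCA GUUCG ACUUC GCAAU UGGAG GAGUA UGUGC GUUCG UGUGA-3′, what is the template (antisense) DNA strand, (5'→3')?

Replace U with T to get the coding DNA strand: TATAAACGCAACCCAGTTCGACTTCGCAATTGGAGGAGTATGTGCGTTCGTGTGA. The template strand is its reverse complement (complement ATATTTGCGTTGGGTCAAGCTGAAGCGTTAACCTCCTCATACACGCAAGCACACT, then reverse).

5'-TCACACGAACGCACATACTCCTCCAATTGCGAAGTCGAACTGGGTTGCGTTTATA-3'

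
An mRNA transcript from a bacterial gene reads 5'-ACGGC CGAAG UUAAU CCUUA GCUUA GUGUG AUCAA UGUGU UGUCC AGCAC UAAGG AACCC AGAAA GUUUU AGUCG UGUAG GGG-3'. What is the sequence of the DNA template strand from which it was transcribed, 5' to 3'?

Replace U with T to get the coding DNA strand: ACGGCCGAAGTTAATCCTTAGCTTAGTGTGATCAATGTGTTGTCCAGCACTAAGGAACCCAGAAAGTTTTAGTCGTGTAGGGG. The template strand is its reverse complement (complement TGCCGGCTTCAATTAGGAATCGAATCACACTAGTTACACAACAGGTCGTGATTCCTTGGGTCTTTCAAAATCAGCACATCCCC, then reverse).

5'-CCCCTACACGACTAAAACTTTCTGGGTTCCTTAGTGCTGGACAACACATTGATCACACTAAGCTAAGGATTAACTTCGGCCGT-3'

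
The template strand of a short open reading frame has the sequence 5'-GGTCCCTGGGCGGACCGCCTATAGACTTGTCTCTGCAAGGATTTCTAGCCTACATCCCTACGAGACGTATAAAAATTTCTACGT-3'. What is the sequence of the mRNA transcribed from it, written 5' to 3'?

5'-ACGUAGAAAUUUUUAUACGUCUCGUAGGGAUGUAGGCUAGAAAUCCUUGCAGAGACAAGUCUAUAGGCGGUCCGCCCAGGGACC-3'

RNA polymerase reads the template 3'→5' and synthesizes mRNA 5'→3' by base-pairing (A→U, T→A, G↔C). The complement of the template is CCAGGGACCCGCCTGGCGGATATCTGAACAGAGACGTTCCTAAAGATCGGATGTAGGGATGCTCTGCATATTTTTAAAGATGCA; antiparallel, so 5'→3' the coding strand is ACGTAGAAATTTTTATACGTCTCGTAGGGATGTAGGCTAGAAATCCTTGCAGAGACAAGTCTATAGGCGGTCCGCCCAGGGACC. Replace T with U for the mRNA.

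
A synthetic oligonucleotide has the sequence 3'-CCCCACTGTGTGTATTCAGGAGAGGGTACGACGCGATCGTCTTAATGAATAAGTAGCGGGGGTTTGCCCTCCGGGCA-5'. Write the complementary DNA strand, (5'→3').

The strand is given 3'→5', so its complement runs 5'→3' in the same left-to-right order: pair each base A↔T, G↔C.

5'-GGGGTGACACACATAAGTCCTCTCCCATGCTGCGCTAGCAGAATTACTTATTCATCGCCCCCAAACGGGAGGCCCGT-3'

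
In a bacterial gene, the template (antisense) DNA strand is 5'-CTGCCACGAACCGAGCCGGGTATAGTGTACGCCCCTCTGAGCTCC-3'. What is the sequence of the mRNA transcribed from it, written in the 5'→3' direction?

5'-GGAGCUCAGAGGGGCGUACACUAUACCCGGCUCGGUUCGUGGCAG-3'

The mRNA has the sequence of the coding strand (reverse complement of the template) with T→U. Reverse complement of CTGCCACGAACCGAGCCGGGTATAGTGTACGCCCCTCTGAGCTCC is GGAGCTCAGAGGGGCGTACACTATACCCGGCTCGGTTCGTGGCAG; then T→U.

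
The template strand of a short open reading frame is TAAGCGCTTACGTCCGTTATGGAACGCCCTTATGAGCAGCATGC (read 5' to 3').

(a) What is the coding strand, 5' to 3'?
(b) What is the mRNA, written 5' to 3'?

(a) The coding strand is the reverse complement of the template: complement ATTCGCGAATGCAGGCAATACCTTGCGGGAATACTCGTCGTACG, then reverse.
(b) mRNA has the coding-strand sequence with T→U.

(a) 5′-GCATGCTGCTCATAAGGGCGTTCCATAACGGACGTAAGCGCTTA-3′
(b) 5′-GCAUGCUGCUCAUAAGGGCGUUCCAUAACGGACGUAAGCGCUUA-3′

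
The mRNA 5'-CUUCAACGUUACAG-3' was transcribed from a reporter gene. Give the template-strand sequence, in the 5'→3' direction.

Replace U with T to get the coding DNA strand: CTTCAACGTTACAG. The template strand is its reverse complement (complement GAAGTTGCAATGTC, then reverse).

5'-CTGTAACGTTGAAG-3'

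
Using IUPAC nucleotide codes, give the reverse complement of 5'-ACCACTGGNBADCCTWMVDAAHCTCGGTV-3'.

Standard pairs A↔T, G↔C; ambiguity codes pair M↔K, W↔W, B↔V, D↔H, N↔N. Complement (TGGTGACCNVTHGGAWKBHTTDGAGCCAB), then reverse for 5'→3'.

5'-BACCGAGDTTHBKWAGGHTVNCCAGTGGT-3'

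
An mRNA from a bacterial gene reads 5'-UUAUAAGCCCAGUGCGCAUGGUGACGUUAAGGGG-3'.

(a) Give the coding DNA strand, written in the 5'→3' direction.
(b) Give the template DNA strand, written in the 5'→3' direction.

(a) The coding strand matches the mRNA with U→T.
(b) The template strand is the reverse complement of the coding strand.

(a) 5'-TTATAAGCCCAGTGCGCATGGTGACGTTAAGGGG-3'
(b) 5'-CCCCTTAACGTCACCATGCGCACTGGGCTTATAA-3'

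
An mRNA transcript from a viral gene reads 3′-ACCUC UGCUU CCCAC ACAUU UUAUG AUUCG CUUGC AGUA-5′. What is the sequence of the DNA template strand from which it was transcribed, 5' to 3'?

5'-TGGAGACGAAGGGTGTGTAAAATACTAAGCGAACGTCAT-3'

Written 5'→3' the mRNA is AUGACGUUCGCUUAGUAUUUUACACACCCUUCGUCUCCA, so the coding DNA strand is ATGACGTTCGCTTAGTATTTTACACACCCTTCGTCTCCA. The template is its reverse complement.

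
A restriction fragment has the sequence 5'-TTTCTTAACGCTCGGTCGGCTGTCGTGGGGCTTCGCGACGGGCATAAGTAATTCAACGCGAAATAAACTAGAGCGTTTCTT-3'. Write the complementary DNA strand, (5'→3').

5′-AAGAAACGCTCTAGTTTATTTCGCGTTGAATTACTTATGCCCGTCGCGAAGCCCCACGACAGCCGACCGAGCGTTAAGAAA-3′

The complement of TTTCTTAACGCTCGGTCGGCTGTCGTGGGGCTTCGCGACGGGCATAAGTAATTCAACGCGAAATAAACTAGAGCGTTTCTT is AAAGAATTGCGAGCCAGCCGACAGCACCCCGAAGCGCTGCCCGTATTCATTAAGTTGCGCTTTATTTGATCTCGCAAAGAA (A↔T, G↔C). DNA strands are antiparallel, so the complementary strand runs 3'→5'; reversing gives the 5'→3' form.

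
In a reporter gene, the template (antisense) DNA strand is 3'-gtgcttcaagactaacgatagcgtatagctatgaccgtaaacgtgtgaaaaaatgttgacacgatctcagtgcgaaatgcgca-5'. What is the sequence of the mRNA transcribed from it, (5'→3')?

5′-CACGAAGUUCUGAUUGCUAUCGCAUAUCGAUACUGGCAUUUGCACACUUUUUUACAACUGUGCUAGAGUCACGCUUUACGCGU-3′

Reading the template 3'→5' as shown, RNA polymerase pairs each base (A→U, T→A, G↔C) to build mRNA 5'→3' directly.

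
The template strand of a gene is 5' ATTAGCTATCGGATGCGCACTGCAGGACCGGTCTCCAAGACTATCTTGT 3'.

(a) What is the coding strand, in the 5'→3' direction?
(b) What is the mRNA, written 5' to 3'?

(a) 5'-ACAAGATAGTCTTGGAGACCGGTCCTGCAGTGCGCATCCGATAGCTAAT-3'
(b) 5'-ACAAGAUAGUCUUGGAGACCGGUCCUGCAGUGCGCAUCCGAUAGCUAAU-3'

(a) The coding strand is the reverse complement of the template: complement TAATCGATAGCCTACGCGTGACGTCCTGGCCAGAGGTTCTGATAGAACA, then reverse.
(b) mRNA has the coding-strand sequence with T→U.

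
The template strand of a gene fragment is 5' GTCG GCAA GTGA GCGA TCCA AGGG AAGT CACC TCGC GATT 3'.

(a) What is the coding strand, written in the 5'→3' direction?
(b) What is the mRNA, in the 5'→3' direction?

(a) 5'-AATCGCGAGGTGACTTCCCTTGGATCGCTCACTTGCCGAC-3'
(b) 5'-AAUCGCGAGGUGACUUCCCUUGGAUCGCUCACUUGCCGAC-3'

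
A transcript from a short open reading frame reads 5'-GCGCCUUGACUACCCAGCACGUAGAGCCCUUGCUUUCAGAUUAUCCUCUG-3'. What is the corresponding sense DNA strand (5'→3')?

The coding DNA strand has the same 5'→3' sequence as the mRNA with U replaced by T.

5'-GCGCCTTGACTACCCAGCACGTAGAGCCCTTGCTTTCAGATTATCCTCTG-3'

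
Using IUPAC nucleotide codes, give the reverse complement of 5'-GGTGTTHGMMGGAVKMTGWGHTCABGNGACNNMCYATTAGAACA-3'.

5'-TGTTCTAATRGKNNGTCNCVTGADCWCAKMBTCCKKCDAACACC-3'

Standard pairs A↔T, G↔C; ambiguity codes pair Y↔R, M↔K, W↔W, B↔V, H↔D, N↔N. Complement (CCACAADCKKCCTBMKACWCDAGTVCNCTGNNKGRTAATCTTGT), then reverse for 5'→3'.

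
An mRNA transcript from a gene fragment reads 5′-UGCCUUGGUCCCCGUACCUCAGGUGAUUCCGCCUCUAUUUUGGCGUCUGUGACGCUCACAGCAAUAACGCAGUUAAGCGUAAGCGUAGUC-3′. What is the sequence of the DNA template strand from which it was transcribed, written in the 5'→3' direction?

Replace U with T to get the coding DNA strand: TGCCTTGGTCCCCGTACCTCAGGTGATTCCGCCTCTATTTTGGCGTCTGTGACGCTCACAGCAATAACGCAGTTAAGCGTAAGCGTAGTC. The template strand is its reverse complement (complement ACGGAACCAGGGGCATGGAGTCCACTAAGGCGGAGATAAAACCGCAGACACTGCGAGTGTCGTTATTGCGTCAATTCGCATTCGCATCAG, then reverse).

5'-GACTACGCTTACGCTTAACTGCGTTATTGCTGTGAGCGTCACAGACGCCAAAATAGAGGCGGAATCACCTGAGGTACGGGGACCAAGGCA-3'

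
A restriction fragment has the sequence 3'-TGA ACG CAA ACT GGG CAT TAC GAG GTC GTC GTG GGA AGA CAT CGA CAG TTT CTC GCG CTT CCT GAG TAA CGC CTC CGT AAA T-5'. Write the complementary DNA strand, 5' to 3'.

The strand is given 3'→5', so its complement runs 5'→3' in the same left-to-right order: pair each base A↔T, G↔C.

5'-ACTTGCGTTTGACCCGTAATGCTCCAGCAGCACCCTTCTGTAGCTGTCAAAGAGCGCGAAGGACTCATTGCGGAGGCATTTA-3'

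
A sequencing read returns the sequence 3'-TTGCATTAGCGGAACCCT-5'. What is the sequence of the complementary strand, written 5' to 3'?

5'-AACGTAATCGCCTTGGGA-3'

The strand is given 3'→5', so its complement runs 5'→3' in the same left-to-right order: pair each base A↔T, G↔C.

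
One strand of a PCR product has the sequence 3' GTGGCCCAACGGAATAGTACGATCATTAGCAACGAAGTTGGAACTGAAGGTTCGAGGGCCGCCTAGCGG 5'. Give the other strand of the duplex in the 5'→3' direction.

The strand is given 3'→5', so its complement runs 5'→3' in the same left-to-right order: pair each base A↔T, G↔C.

5'-CACCGGGTTGCCTTATCATGCTAGTAATCGTTGCTTCAACCTTGACTTCCAAGCTCCCGGCGGATCGCC-3'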